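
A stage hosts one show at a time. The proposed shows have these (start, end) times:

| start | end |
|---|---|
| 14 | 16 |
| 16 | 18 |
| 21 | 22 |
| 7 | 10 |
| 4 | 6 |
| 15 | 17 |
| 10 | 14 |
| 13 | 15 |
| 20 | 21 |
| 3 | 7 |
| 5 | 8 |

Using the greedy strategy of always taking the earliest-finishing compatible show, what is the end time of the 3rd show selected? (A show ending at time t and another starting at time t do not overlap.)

14

Order by finish time; keep every interval that doesn't clash with the previous kept one.
By end time: (4,6), (3,7), (5,8), (7,10), (10,14), (13,15), (14,16), (15,17), (16,18), (20,21), (21,22).
Pick (4,6); next start ≥ 6 → (7,10); next start ≥ 10 → (10,14); next start ≥ 14 → (14,16); next start ≥ 16 → (16,18); next start ≥ 18 → (20,21); next start ≥ 21 → (21,22).
Selected: (4,6) (7,10) (10,14) (14,16) (16,18) (20,21) (21,22)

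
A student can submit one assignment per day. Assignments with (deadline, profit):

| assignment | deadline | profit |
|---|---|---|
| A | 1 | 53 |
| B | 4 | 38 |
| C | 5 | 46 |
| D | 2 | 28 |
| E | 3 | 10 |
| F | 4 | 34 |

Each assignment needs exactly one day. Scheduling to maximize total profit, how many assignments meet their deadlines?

5

Take jobs in profit order; each goes to the latest open slot no later than its deadline.
Profit order: A=53 C=46 B=38 F=34 D=28 E=10
Assign: A→slot 1, C→slot 5, B→slot 4, F→slot 3, D→slot 2, E skipped.
Slots: [1:A] [2:D] [3:F] [4:B] [5:C]
5 of 6 scheduled.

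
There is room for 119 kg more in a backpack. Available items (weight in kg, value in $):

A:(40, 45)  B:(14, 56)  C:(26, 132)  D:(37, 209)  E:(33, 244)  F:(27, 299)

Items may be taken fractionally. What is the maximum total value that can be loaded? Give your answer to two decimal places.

Order: F (299/27=11.07) > E (244/33=7.39) > D (209/37=5.65) > C (132/26=5.08) > B (56/14=4.00) > A (45/40=1.12)
Fill: take F (27 @ 299) → take E (33 @ 244) → take D (37 @ 209) → take 22/26 of C → 111.69; 119/119 used.
Total value = 863.69

863.69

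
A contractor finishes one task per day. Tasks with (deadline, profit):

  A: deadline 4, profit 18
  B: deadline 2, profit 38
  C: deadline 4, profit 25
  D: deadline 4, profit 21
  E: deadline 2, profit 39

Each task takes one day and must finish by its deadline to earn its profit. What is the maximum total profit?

123

Take jobs in profit order; each goes to the latest open slot no later than its deadline.
By profit: E(d2,39), B(d2,38), C(d4,25), D(d4,21), A(d4,18)
E→slot 2; B→slot 1; C→slot 4; D→slot 3; A skipped.
Profit = 38 + 39 + 21 + 25 = 123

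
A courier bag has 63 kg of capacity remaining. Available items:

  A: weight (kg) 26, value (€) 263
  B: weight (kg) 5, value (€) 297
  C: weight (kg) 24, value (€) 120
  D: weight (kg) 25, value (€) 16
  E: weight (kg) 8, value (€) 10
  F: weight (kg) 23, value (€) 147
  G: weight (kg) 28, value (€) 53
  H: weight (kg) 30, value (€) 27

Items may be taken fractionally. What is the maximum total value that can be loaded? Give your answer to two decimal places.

Greedy by value/weight ratio, highest first.
Ratios (sorted): B 59.40, A 10.12, F 6.39, C 5.00, G 1.89, E 1.25, H 0.90, D 0.64
take B (5 @ 297); take A (26 @ 263); take F (23 @ 147); take 9/24 of C → 45.00. Capacity used 63/63.
Total value = 752.00

752.00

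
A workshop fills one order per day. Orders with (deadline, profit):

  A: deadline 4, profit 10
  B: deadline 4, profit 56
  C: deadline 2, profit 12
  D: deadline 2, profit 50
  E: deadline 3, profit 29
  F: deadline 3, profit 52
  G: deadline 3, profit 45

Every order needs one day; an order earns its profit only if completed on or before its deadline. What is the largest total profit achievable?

203

Take jobs in profit order; each goes to the latest open slot no later than its deadline.
By profit: B(d4,56), F(d3,52), D(d2,50), G(d3,45), E(d3,29), C(d2,12), A(d4,10)
B→slot 4; F→slot 3; D→slot 2; G→slot 1; E skipped; C skipped; A skipped.
Profit = 45 + 50 + 52 + 56 = 203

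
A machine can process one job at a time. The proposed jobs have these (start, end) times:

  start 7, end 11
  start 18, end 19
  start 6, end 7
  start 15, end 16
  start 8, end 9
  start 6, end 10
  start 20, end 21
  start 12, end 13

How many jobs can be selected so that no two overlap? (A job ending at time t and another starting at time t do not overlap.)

6

Order by finish time; keep every interval that doesn't clash with the previous kept one.
Sorted by end: (6,7)  (8,9)  (6,10)  (7,11)  (12,13)  (15,16)  (18,19)  (20,21)
take (6,7); take (8,9); skip (6,10); take (12,13); take (15,16); take (18,19); take (20,21).
Selected 6 jobs.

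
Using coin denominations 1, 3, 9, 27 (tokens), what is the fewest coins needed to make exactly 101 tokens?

7

101 − 3×27→20 − 2×9→2 − 2×1→0
Total coins = 3 + 2 + 2 = 7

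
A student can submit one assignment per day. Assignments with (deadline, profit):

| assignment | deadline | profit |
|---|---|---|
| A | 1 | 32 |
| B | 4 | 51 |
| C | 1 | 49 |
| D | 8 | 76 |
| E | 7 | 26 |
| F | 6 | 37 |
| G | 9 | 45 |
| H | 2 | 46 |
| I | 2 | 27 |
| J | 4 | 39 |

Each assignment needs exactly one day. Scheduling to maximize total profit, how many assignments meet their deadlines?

8

By profit: D(d8,76), B(d4,51), C(d1,49), H(d2,46), G(d9,45), J(d4,39), F(d6,37), A(d1,32), I(d2,27), E(d7,26)
D→slot 8; B→slot 4; C→slot 1; H→slot 2; G→slot 9; J→slot 3; F→slot 6; A skipped; I skipped; E→slot 7.
8 of 10 scheduled.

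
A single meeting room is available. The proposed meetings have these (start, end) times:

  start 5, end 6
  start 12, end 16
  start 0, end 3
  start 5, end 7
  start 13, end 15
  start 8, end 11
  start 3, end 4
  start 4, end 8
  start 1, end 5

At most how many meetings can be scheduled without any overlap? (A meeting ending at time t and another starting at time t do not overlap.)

5

Greedy by earliest finish: after sorting by end time, pick each interval compatible with the last pick.
Sorted by end: (0,3)  (3,4)  (1,5)  (5,6)  (5,7)  (4,8)  (8,11)  (13,15)  (12,16)
take (0,3); take (3,4); take (5,6); skip (5,7); take (8,11); take (13,15).
Selected 5 meetings.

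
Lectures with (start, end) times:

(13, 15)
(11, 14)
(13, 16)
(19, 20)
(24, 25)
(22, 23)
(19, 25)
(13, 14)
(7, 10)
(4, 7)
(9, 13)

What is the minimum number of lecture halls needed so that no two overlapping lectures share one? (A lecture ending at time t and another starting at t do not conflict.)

4

The answer is the maximum number of intervals overlapping at any instant.
Events (time:±→running): 4:+→1 7:-→0 7:+→1 9:+→2 10:-→1 11:+→2 13:-→1 13:+→2 13:+→3 13:+→4 … peak 4.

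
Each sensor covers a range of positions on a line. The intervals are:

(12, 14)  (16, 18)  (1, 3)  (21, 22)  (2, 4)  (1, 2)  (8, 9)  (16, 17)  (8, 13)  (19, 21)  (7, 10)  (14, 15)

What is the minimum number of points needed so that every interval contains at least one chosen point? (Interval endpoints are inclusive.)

5

Process intervals by earliest right end; each time one isn't hit yet, stab at its right endpoint.
Sorted: [1,2] [1,3] [2,4] [8,9] [7,10] [8,13] [12,14] [14,15] [16,17] [16,18] [19,21] [21,22]
{[1,2],[1,3],[2,4]} hit by 2; {[8,9],[7,10],[8,13]} hit by 9; {[12,14],[14,15]} hit by 14; {[16,17],[16,18]} hit by 17; {[19,21],[21,22]} hit by 21.
Points: 2, 9, 14, 17, 21 (5 total).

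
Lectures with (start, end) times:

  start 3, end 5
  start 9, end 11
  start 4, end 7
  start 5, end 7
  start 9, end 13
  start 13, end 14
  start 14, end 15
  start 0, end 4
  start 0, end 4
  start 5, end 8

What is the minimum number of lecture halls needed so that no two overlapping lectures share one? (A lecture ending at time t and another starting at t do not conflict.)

The answer is the maximum number of intervals overlapping at any instant.
Events (time:±→running): 0:+→1 0:+→2 3:+→3 … peak 3.

3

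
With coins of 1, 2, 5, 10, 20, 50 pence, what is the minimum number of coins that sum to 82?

4

Greedy: take as many of the largest coin as possible, then repeat with the remainder.
82 − 1×50→32 − 1×20→12 − 1×10→2 − 1×2→0
Total coins = 1 + 1 + 1 + 1 = 4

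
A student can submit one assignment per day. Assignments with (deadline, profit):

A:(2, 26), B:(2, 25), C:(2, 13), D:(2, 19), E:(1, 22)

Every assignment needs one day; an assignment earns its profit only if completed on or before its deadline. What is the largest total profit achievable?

Take jobs in profit order; each goes to the latest open slot no later than its deadline.
Profit order: A=26 B=25 E=22 D=19 C=13
Assign: A→slot 2, B→slot 1, E skipped, D skipped, C skipped.
Slots: [1:B] [2:A]
Profit = 25 + 26 = 51

51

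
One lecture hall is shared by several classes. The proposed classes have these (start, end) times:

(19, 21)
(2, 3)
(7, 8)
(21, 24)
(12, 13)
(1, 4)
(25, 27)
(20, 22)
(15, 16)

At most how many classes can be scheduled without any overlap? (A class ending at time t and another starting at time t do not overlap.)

7

By end time: (2,3), (1,4), (7,8), (12,13), (15,16), (19,21), (20,22), (21,24), (25,27).
Pick (2,3); next start ≥ 3 → (7,8); next start ≥ 8 → (12,13); next start ≥ 13 → (15,16); next start ≥ 16 → (19,21); next start ≥ 21 → (21,24); next start ≥ 24 → (25,27).
Selected 7 classes.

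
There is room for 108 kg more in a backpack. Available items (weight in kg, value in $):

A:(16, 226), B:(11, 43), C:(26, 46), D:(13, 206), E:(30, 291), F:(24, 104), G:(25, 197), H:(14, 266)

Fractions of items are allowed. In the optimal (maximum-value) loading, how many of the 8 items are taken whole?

5

Greedy by value/weight ratio, highest first.
Ratios (sorted): H 19.00, D 15.85, A 14.12, E 9.70, G 7.88, F 4.33, B 3.91, C 1.77
take H (14 @ 266); take D (13 @ 206); take A (16 @ 226); take E (30 @ 291); take G (25 @ 197); take 10/24 of F → 43.33. Capacity used 108/108.
5 item(s) taken whole; one partial (take 10/24 of F).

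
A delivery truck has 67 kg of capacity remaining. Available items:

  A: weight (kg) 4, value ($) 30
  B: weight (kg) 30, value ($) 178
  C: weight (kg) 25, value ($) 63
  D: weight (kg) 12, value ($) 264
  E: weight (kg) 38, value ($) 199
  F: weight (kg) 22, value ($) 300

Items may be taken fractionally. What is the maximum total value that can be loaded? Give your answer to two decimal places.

766.07

Greedy by value/weight ratio, highest first.
Order: D (264/12=22.00) > F (300/22=13.64) > A (30/4=7.50) > B (178/30=5.93) > E (199/38=5.24) > C (63/25=2.52)
Fill: take D (12 @ 264) → take F (22 @ 300) → take A (4 @ 30) → take 29/30 of B → 172.07; 67/67 used.
Total value = 766.07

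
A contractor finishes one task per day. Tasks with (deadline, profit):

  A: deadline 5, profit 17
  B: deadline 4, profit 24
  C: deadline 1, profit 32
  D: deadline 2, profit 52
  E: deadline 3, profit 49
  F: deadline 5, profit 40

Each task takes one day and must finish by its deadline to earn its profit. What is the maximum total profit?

Take jobs in profit order; each goes to the latest open slot no later than its deadline.
By profit: D(d2,52), E(d3,49), F(d5,40), C(d1,32), B(d4,24), A(d5,17)
D→slot 2; E→slot 3; F→slot 5; C→slot 1; B→slot 4; A skipped.
Profit = 32 + 52 + 49 + 24 + 40 = 197

197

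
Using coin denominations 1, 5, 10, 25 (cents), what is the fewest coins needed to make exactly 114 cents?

Use the largest denomination that fits, subtract, and repeat.
114 − 4×25→14 − 1×10→4 − 4×1→0
Total coins = 4 + 1 + 4 = 9

9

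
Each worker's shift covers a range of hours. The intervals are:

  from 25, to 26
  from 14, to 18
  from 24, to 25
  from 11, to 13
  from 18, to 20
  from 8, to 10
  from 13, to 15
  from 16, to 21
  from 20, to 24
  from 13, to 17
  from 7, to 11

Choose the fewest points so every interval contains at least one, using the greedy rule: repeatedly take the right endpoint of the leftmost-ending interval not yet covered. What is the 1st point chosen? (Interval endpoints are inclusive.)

10

By right end: [8,10]  [7,11]  [11,13]  [13,15]  [13,17]  [14,18]  [18,20]  [16,21]  [20,24]  [24,25]  [25,26]
[8,10] uncovered → point at 10; [11,13] uncovered → point at 13; [14,18] uncovered → point at 18; [20,24] uncovered → point at 24; [25,26] uncovered → point at 26.
Points: 10, 13, 18, 24, 26 (5 total).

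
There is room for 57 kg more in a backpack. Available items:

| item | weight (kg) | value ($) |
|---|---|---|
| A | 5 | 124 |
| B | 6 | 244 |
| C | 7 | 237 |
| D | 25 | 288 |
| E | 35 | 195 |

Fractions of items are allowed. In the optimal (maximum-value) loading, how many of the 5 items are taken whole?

Greedy by value/weight ratio, highest first.
Order: B (244/6=40.67) > C (237/7=33.86) > A (124/5=24.80) > D (288/25=11.52) > E (195/35=5.57)
Fill: take B (6 @ 244) → take C (7 @ 237) → take A (5 @ 124) → take D (25 @ 288) → take 14/35 of E → 78.00; 57/57 used.
4 item(s) taken whole; one partial (take 14/35 of E).

4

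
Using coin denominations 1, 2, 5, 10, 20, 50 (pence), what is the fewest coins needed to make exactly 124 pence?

Use the largest denomination that fits, subtract, and repeat.
124 − 2×50→24 − 1×20→4 − 2×2→0
Total coins = 2 + 1 + 2 = 5

5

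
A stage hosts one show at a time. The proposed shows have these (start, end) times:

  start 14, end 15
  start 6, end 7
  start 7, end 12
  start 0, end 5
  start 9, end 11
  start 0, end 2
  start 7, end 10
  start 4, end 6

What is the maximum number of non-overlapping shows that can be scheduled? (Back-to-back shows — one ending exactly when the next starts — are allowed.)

5

Sorted by end: (0,2)  (0,5)  (4,6)  (6,7)  (7,10)  (9,11)  (7,12)  (14,15)
take (0,2); take (4,6); take (6,7); take (7,10); skip (7,12); take (14,15).
Selected 5 shows.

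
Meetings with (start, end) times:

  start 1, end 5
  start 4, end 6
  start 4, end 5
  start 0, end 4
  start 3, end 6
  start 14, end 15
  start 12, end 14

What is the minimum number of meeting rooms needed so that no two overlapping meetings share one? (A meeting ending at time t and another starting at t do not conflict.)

4

starts: [0, 1, 3, 4, 4, 12, 14]
ends:   [4, 5, 5, 6, 6, 14, 15]
s0→1 s1→2 s3→3 e4→2 s4→3 s4→4  — peak 4.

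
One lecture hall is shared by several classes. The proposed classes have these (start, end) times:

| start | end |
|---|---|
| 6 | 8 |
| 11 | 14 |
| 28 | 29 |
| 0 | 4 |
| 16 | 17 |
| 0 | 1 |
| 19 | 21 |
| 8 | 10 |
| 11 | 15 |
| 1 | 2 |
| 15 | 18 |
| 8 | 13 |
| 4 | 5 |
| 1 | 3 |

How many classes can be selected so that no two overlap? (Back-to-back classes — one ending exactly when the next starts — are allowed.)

9

Order by finish time; keep every interval that doesn't clash with the previous kept one.
Sorted by end: (0,1)  (1,2)  (1,3)  (0,4)  (4,5)  (6,8)  (8,10)  (8,13)  (11,14)  (11,15)  (16,17)  (15,18)  (19,21)  (28,29)
take (0,1); take (1,2); skip (0,4); take (4,5); take (6,8); take (8,10); skip (8,13); take (11,14); take (16,17); skip (15,18); take (19,21); take (28,29).
Selected 9 classes.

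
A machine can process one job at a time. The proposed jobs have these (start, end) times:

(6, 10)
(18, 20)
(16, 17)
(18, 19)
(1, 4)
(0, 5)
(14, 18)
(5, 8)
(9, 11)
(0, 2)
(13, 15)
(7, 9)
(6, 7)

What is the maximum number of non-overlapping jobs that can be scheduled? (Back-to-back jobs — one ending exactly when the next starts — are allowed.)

7

Greedy by earliest finish: after sorting by end time, pick each interval compatible with the last pick.
Sorted by end: (0,2)  (1,4)  (0,5)  (6,7)  (5,8)  (7,9)  (6,10)  (9,11)  (13,15)  (16,17)  (14,18)  (18,19)  (18,20)
take (0,2); skip (0,5); take (6,7); skip (5,8); take (7,9); take (9,11); take (13,15); take (16,17); take (18,19).
Selected 7 jobs.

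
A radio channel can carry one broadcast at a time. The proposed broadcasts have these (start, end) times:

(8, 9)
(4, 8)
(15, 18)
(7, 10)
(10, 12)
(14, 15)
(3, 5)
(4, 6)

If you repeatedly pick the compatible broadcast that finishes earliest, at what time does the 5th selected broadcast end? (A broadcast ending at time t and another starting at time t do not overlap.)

18

Sort by end time and greedily take each interval whose start is ≥ the last chosen end.
By end time: (3,5), (4,6), (4,8), (8,9), (7,10), (10,12), (14,15), (15,18).
Pick (3,5); next start ≥ 5 → (8,9); next start ≥ 9 → (10,12); next start ≥ 12 → (14,15); next start ≥ 15 → (15,18).
Selected: (3,5) (8,9) (10,12) (14,15) (15,18)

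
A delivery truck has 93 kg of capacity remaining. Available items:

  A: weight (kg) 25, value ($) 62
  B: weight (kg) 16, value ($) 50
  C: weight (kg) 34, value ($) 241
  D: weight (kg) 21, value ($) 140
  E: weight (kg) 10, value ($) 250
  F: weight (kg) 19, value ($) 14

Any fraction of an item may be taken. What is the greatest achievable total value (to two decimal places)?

Ratios (sorted): E 25.00, C 7.09, D 6.67, B 3.12, A 2.48, F 0.74
take E (10 @ 250); take C (34 @ 241); take D (21 @ 140); take B (16 @ 50); take 12/25 of A → 29.76. Capacity used 93/93.
Total value = 710.76

710.76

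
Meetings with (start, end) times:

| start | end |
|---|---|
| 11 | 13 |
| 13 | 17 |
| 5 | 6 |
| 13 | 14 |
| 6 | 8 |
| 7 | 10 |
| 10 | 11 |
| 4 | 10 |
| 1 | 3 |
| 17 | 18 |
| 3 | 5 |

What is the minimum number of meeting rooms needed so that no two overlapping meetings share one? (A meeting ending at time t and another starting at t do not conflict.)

Events (time:±→running): 1:+→1 3:-→0 3:+→1 4:+→2 5:-→1 5:+→2 6:-→1 6:+→2 7:+→3 … peak 3.

3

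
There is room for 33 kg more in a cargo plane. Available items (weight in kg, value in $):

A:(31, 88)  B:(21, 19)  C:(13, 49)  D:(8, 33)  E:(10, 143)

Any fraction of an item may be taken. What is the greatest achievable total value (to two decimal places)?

230.68

Ratios (sorted): E 14.30, D 4.12, C 3.77, A 2.84, B 0.90
take E (10 @ 143); take D (8 @ 33); take C (13 @ 49); take 2/31 of A → 5.68. Capacity used 33/33.
Total value = 230.68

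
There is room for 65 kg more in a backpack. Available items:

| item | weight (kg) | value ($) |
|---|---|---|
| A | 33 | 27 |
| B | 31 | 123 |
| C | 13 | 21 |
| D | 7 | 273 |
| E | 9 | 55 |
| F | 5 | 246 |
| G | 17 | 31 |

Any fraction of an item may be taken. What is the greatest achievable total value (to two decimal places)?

Sort by value per unit weight and fill in that order.
Ratios (sorted): F 49.20, D 39.00, E 6.11, B 3.97, G 1.82, C 1.62, A 0.82
take F (5 @ 246); take D (7 @ 273); take E (9 @ 55); take B (31 @ 123); take 13/17 of G → 23.71. Capacity used 65/65.
Total value = 720.71

720.71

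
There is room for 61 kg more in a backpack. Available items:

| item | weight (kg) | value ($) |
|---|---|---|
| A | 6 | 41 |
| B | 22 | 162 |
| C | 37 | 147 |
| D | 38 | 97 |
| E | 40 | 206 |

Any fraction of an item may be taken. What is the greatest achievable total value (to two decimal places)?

Sort by value per unit weight and fill in that order.
Ratios (sorted): B 7.36, A 6.83, E 5.15, C 3.97, D 2.55
take B (22 @ 162); take A (6 @ 41); take 33/40 of E → 169.95. Capacity used 61/61.
Total value = 372.95

372.95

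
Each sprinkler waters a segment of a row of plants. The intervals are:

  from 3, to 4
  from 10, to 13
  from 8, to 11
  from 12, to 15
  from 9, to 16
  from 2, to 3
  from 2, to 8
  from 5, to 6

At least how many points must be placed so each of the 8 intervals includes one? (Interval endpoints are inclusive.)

4

Sorted: [2,3] [3,4] [5,6] [2,8] [8,11] [10,13] [12,15] [9,16]
{[2,3],[3,4]} hit by 3; {[5,6],[2,8]} hit by 6; {[8,11],[10,13]} hit by 11; {[12,15],[9,16]} hit by 15.
Points: 3, 6, 11, 15 (4 total).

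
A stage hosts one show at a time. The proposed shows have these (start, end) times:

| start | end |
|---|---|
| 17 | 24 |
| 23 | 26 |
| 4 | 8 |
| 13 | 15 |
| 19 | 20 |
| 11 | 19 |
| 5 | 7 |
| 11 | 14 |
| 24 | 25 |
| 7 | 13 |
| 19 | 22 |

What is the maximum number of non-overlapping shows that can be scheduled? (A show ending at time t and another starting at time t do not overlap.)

5

Greedy by earliest finish: after sorting by end time, pick each interval compatible with the last pick.
Sorted by end: (5,7)  (4,8)  (7,13)  (11,14)  (13,15)  (11,19)  (19,20)  (19,22)  (17,24)  (24,25)  (23,26)
take (5,7); skip (4,8); take (7,13); take (13,15); take (19,20); skip (19,22); take (24,25).
Selected 5 shows.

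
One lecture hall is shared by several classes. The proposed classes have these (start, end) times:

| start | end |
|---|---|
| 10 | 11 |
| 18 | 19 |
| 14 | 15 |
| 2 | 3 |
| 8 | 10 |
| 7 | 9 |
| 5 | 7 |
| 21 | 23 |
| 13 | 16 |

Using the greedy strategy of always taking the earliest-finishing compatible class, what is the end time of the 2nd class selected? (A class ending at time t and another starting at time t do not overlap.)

7

Sorted by end: (2,3)  (5,7)  (7,9)  (8,10)  (10,11)  (14,15)  (13,16)  (18,19)  (21,23)
take (2,3); take (5,7); take (7,9); take (10,11); take (14,15); take (18,19); take (21,23).
Selected: (2,3) (5,7) (7,9) (10,11) (14,15) (18,19) (21,23)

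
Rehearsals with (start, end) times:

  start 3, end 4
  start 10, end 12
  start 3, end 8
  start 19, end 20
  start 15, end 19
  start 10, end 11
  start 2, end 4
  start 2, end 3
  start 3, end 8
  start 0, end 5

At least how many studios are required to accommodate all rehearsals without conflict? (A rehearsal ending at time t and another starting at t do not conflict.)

Events (time:±→running): 0:+→1 2:+→2 2:+→3 3:-→2 3:+→3 3:+→4 3:+→5 … peak 5.

5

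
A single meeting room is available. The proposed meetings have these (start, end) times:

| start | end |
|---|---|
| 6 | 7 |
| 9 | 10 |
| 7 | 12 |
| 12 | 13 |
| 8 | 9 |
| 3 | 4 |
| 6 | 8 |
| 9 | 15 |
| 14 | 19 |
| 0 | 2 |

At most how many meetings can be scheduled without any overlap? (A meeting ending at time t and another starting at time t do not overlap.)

7

Sort by end time and greedily take each interval whose start is ≥ the last chosen end.
Sorted by end: (0,2)  (3,4)  (6,7)  (6,8)  (8,9)  (9,10)  (7,12)  (12,13)  (9,15)  (14,19)
take (0,2); take (3,4); take (6,7); take (8,9); take (9,10); take (12,13); take (14,19).
Selected 7 meetings.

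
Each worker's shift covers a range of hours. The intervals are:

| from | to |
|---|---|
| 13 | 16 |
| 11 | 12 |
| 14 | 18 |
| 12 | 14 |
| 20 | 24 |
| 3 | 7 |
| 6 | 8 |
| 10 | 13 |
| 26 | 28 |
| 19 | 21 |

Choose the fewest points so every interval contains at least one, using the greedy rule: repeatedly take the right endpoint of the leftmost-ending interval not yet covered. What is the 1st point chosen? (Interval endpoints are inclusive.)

Sorted: [3,7] [6,8] [11,12] [10,13] [12,14] [13,16] [14,18] [19,21] [20,24] [26,28]
{[3,7],[6,8]} hit by 7; {[11,12],[10,13],[12,14]} hit by 12; {[13,16],[14,18]} hit by 16; {[19,21],[20,24]} hit by 21; {[26,28]} hit by 28.
Points: 7, 12, 16, 21, 28 (5 total).

7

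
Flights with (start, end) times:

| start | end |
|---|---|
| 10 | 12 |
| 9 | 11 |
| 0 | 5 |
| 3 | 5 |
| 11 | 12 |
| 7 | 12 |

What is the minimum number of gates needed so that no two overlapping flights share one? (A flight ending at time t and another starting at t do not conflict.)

3

starts: [0, 3, 7, 9, 10, 11]
ends:   [5, 5, 11, 12, 12, 12]
s0→1 s3→2 e5→1 e5→0 s7→1 s9→2 s10→3  — peak 3.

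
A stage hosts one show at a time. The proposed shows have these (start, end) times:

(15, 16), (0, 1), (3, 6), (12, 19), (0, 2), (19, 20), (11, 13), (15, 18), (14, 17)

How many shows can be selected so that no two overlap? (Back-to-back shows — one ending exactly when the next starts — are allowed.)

Greedy by earliest finish: after sorting by end time, pick each interval compatible with the last pick.
By end time: (0,1), (0,2), (3,6), (11,13), (15,16), (14,17), (15,18), (12,19), (19,20).
Pick (0,1); next start ≥ 1 → (3,6); next start ≥ 6 → (11,13); next start ≥ 13 → (15,16); next start ≥ 16 → (19,20).
Selected 5 shows.

5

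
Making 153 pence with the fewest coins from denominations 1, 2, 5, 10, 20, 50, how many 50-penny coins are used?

3

Use the largest denomination that fits, subtract, and repeat.
153 − 3×50→3 − 1×2→1 − 1×1→0
Count of 50: 3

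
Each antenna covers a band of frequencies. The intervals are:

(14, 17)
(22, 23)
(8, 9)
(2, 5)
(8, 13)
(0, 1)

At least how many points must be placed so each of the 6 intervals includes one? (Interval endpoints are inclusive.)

5

Process intervals by earliest right end; each time one isn't hit yet, stab at its right endpoint.
By right end: [0,1]  [2,5]  [8,9]  [8,13]  [14,17]  [22,23]
[0,1] uncovered → point at 1; [2,5] uncovered → point at 5; [8,9] uncovered → point at 9; [14,17] uncovered → point at 17; [22,23] uncovered → point at 23.
Points: 1, 5, 9, 17, 23 (5 total).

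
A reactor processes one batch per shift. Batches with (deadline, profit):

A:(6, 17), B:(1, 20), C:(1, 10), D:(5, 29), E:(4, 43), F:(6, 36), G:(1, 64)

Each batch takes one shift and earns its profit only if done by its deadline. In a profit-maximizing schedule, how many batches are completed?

5

Sort by profit descending; place each in the latest free slot ≤ its deadline.
By profit: G(d1,64), E(d4,43), F(d6,36), D(d5,29), B(d1,20), A(d6,17), C(d1,10)
G→slot 1; E→slot 4; F→slot 6; D→slot 5; B skipped; A→slot 3; C skipped.
5 of 7 scheduled.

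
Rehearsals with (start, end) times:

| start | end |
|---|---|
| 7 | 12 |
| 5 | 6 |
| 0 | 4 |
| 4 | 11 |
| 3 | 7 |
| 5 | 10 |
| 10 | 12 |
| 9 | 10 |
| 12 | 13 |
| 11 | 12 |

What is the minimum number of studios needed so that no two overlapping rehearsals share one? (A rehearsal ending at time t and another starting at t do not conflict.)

4

starts: [0, 3, 4, 5, 5, 7, 9, 10, 11, 12]
ends:   [4, 6, 7, 10, 10, 11, 12, 12, 12, 13]
s0→1 s3→2 e4→1 s4→2 s5→3 s5→4  — peak 4.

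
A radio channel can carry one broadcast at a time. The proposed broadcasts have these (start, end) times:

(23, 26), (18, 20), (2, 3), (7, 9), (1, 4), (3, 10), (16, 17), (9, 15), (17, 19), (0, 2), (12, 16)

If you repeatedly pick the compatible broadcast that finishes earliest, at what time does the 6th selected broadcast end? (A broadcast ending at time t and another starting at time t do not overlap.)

Sorted by end: (0,2)  (2,3)  (1,4)  (7,9)  (3,10)  (9,15)  (12,16)  (16,17)  (17,19)  (18,20)  (23,26)
take (0,2); take (2,3); take (7,9); skip (3,10); take (9,15); take (16,17); take (17,19); skip (18,20); take (23,26).
Selected: (0,2) (2,3) (7,9) (9,15) (16,17) (17,19) (23,26)

19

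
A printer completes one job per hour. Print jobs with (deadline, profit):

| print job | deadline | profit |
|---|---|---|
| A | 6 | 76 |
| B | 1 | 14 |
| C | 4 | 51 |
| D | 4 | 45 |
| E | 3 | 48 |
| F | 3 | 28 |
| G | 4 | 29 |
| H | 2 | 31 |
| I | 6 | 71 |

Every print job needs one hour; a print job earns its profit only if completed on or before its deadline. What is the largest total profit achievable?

Profit order: A=76 I=71 C=51 E=48 D=45 H=31 G=29 F=28 B=14
Assign: A→slot 6, I→slot 5, C→slot 4, E→slot 3, D→slot 2, H→slot 1, G skipped, F skipped, B skipped.
Slots: [1:H] [2:D] [3:E] [4:C] [5:I] [6:A]
Profit = 31 + 45 + 48 + 51 + 71 + 76 = 322

322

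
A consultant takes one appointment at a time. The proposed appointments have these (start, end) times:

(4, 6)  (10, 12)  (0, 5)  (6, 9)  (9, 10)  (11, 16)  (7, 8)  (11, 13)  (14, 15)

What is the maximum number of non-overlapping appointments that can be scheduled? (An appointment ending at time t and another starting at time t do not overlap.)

Sort by end time and greedily take each interval whose start is ≥ the last chosen end.
By end time: (0,5), (4,6), (7,8), (6,9), (9,10), (10,12), (11,13), (14,15), (11,16).
Pick (0,5); next start ≥ 5 → (7,8); next start ≥ 8 → (9,10); next start ≥ 10 → (10,12); next start ≥ 12 → (14,15).
Selected 5 appointments.

5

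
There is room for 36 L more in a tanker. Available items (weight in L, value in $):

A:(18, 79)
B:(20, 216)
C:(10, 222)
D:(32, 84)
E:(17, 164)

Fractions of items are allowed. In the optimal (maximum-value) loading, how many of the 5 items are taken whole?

Sort by value per unit weight and fill in that order.
Order: C (222/10=22.20) > B (216/20=10.80) > E (164/17=9.65) > A (79/18=4.39) > D (84/32=2.62)
Fill: take C (10 @ 222) → take B (20 @ 216) → take 6/17 of E → 57.88; 36/36 used.
2 item(s) taken whole; one partial (take 6/17 of E).

2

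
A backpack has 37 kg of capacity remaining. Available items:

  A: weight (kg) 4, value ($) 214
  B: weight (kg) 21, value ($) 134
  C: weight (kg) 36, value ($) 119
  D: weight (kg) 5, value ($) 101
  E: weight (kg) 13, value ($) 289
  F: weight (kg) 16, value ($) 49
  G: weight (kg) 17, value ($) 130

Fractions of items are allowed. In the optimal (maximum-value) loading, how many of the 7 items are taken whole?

3

Greedy by value/weight ratio, highest first.
Order: A (214/4=53.50) > E (289/13=22.23) > D (101/5=20.20) > G (130/17=7.65) > B (134/21=6.38) > C (119/36=3.31) > F (49/16=3.06)
Fill: take A (4 @ 214) → take E (13 @ 289) → take D (5 @ 101) → take 15/17 of G → 114.71; 37/37 used.
3 item(s) taken whole; one partial (take 15/17 of G).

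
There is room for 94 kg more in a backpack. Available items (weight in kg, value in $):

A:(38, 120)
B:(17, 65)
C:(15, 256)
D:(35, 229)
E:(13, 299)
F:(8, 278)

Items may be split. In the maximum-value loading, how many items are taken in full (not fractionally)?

Sort by value per unit weight and fill in that order.
Order: F (278/8=34.75) > E (299/13=23.00) > C (256/15=17.07) > D (229/35=6.54) > B (65/17=3.82) > A (120/38=3.16)
Fill: take F (8 @ 278) → take E (13 @ 299) → take C (15 @ 256) → take D (35 @ 229) → take B (17 @ 65) → take 6/38 of A → 18.95; 94/94 used.
5 item(s) taken whole; one partial (take 6/38 of A).

5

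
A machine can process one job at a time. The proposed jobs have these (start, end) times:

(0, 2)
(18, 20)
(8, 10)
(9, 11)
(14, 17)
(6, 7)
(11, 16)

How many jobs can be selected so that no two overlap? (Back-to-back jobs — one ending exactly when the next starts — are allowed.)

Sort by end time and greedily take each interval whose start is ≥ the last chosen end.
Sorted by end: (0,2)  (6,7)  (8,10)  (9,11)  (11,16)  (14,17)  (18,20)
take (0,2); take (6,7); take (8,10); take (11,16); take (18,20).
Selected 5 jobs.

5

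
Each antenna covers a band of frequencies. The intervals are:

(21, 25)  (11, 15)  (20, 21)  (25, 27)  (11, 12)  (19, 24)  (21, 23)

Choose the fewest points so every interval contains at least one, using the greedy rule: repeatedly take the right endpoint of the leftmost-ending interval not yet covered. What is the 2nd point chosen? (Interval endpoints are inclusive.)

21

Process intervals by earliest right end; each time one isn't hit yet, stab at its right endpoint.
Sorted: [11,12] [11,15] [20,21] [21,23] [19,24] [21,25] [25,27]
{[11,12],[11,15]} hit by 12; {[20,21],[21,23],[19,24],[21,25]} hit by 21; {[25,27]} hit by 27.
Points: 12, 21, 27 (3 total).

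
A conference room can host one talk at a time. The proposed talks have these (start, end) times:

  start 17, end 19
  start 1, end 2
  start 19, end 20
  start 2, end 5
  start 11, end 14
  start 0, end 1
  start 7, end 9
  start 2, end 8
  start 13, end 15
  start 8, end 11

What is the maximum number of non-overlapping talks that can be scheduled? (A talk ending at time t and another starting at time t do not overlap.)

7

By end time: (0,1), (1,2), (2,5), (2,8), (7,9), (8,11), (11,14), (13,15), (17,19), (19,20).
Pick (0,1); next start ≥ 1 → (1,2); next start ≥ 2 → (2,5); next start ≥ 5 → (7,9); next start ≥ 9 → (11,14); next start ≥ 14 → (17,19); next start ≥ 19 → (19,20).
Selected 7 talks.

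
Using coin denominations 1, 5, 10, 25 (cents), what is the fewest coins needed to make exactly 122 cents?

8

Greedy: take as many of the largest coin as possible, then repeat with the remainder.
122 = 4×25 + 2×10 + 2×1
Total coins = 4 + 2 + 2 = 8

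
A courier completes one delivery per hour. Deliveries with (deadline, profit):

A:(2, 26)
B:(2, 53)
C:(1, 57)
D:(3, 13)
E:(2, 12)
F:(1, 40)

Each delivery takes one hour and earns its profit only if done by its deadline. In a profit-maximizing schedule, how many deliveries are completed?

Sort by profit descending; place each in the latest free slot ≤ its deadline.
Profit order: C=57 B=53 F=40 A=26 D=13 E=12
Assign: C→slot 1, B→slot 2, F skipped, A skipped, D→slot 3, E skipped.
Slots: [1:C] [2:B] [3:D]
3 of 6 scheduled.

3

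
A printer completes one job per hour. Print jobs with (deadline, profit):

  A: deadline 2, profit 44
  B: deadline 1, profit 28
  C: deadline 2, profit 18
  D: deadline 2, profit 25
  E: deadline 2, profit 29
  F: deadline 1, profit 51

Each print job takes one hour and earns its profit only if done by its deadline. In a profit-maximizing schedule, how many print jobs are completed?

2

By profit: F(d1,51), A(d2,44), E(d2,29), B(d1,28), D(d2,25), C(d2,18)
F→slot 1; A→slot 2; E skipped; B skipped; D skipped; C skipped.
2 of 6 scheduled.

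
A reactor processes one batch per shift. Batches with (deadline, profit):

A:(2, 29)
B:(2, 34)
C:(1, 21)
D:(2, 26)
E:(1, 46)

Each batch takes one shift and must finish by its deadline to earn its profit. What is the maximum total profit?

80

Take jobs in profit order; each goes to the latest open slot no later than its deadline.
Profit order: E=46 B=34 A=29 D=26 C=21
Assign: E→slot 1, B→slot 2, A skipped, D skipped, C skipped.
Slots: [1:E] [2:B]
Profit = 46 + 34 = 80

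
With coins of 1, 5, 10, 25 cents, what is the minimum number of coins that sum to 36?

Greedy: take as many of the largest coin as possible, then repeat with the remainder.
36 − 1×25→11 − 1×10→1 − 1×1→0
Total coins = 1 + 1 + 1 = 3

3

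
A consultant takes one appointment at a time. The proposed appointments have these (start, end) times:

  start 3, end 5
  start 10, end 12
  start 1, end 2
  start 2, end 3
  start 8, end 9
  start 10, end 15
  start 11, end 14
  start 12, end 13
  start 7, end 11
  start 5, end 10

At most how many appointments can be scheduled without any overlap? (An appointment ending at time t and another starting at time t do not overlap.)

Greedy by earliest finish: after sorting by end time, pick each interval compatible with the last pick.
By end time: (1,2), (2,3), (3,5), (8,9), (5,10), (7,11), (10,12), (12,13), (11,14), (10,15).
Pick (1,2); next start ≥ 2 → (2,3); next start ≥ 3 → (3,5); next start ≥ 5 → (8,9); next start ≥ 9 → (10,12); next start ≥ 12 → (12,13).
Selected 6 appointments.

6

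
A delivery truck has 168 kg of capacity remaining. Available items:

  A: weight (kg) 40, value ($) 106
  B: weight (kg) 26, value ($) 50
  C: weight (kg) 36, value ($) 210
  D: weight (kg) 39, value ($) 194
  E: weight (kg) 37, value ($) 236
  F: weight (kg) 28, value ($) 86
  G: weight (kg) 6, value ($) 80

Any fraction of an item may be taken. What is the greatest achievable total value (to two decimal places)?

Order: G (80/6=13.33) > E (236/37=6.38) > C (210/36=5.83) > D (194/39=4.97) > F (86/28=3.07) > A (106/40=2.65) > B (50/26=1.92)
Fill: take G (6 @ 80) → take E (37 @ 236) → take C (36 @ 210) → take D (39 @ 194) → take F (28 @ 86) → take 22/40 of A → 58.30; 168/168 used.
Total value = 864.30

864.30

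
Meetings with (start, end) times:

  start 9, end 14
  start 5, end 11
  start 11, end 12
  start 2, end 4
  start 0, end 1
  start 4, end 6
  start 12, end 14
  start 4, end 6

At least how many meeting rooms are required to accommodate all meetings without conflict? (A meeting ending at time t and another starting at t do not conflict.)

starts: [0, 2, 4, 4, 5, 9, 11, 12]
ends:   [1, 4, 6, 6, 11, 12, 14, 14]
s0→1 e1→0 s2→1 e4→0 s4→1 s4→2 s5→3  — peak 3.

3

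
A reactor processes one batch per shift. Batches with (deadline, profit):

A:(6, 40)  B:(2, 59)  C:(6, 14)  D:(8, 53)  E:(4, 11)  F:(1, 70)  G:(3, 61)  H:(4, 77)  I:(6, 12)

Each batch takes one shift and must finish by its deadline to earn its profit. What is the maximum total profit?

By profit: H(d4,77), F(d1,70), G(d3,61), B(d2,59), D(d8,53), A(d6,40), C(d6,14), I(d6,12), E(d4,11)
H→slot 4; F→slot 1; G→slot 3; B→slot 2; D→slot 8; A→slot 6; C→slot 5; I skipped; E skipped.
Profit = 70 + 59 + 61 + 77 + 14 + 40 + 53 = 374

374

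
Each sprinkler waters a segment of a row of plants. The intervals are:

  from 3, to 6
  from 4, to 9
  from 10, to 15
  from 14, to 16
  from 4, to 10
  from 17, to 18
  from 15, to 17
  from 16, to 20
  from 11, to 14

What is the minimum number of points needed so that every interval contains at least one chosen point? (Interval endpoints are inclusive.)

3

Sort by right endpoint; whenever an interval is uncovered, place a point at its right end.
Sorted: [3,6] [4,9] [4,10] [11,14] [10,15] [14,16] [15,17] [17,18] [16,20]
{[3,6],[4,9],[4,10]} hit by 6; {[11,14],[10,15],[14,16]} hit by 14; {[15,17],[17,18],[16,20]} hit by 17.
Points: 6, 14, 17 (3 total).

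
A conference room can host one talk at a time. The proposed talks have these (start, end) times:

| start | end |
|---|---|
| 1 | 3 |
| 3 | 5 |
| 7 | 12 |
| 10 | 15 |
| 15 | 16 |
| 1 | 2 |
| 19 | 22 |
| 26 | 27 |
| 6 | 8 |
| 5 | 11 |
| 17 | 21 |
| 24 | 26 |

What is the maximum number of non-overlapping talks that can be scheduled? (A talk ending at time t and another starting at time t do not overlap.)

8

By end time: (1,2), (1,3), (3,5), (6,8), (5,11), (7,12), (10,15), (15,16), (17,21), (19,22), (24,26), (26,27).
Pick (1,2); next start ≥ 2 → (3,5); next start ≥ 5 → (6,8); next start ≥ 8 → (10,15); next start ≥ 15 → (15,16); next start ≥ 16 → (17,21); next start ≥ 21 → (24,26); next start ≥ 26 → (26,27).
Selected 8 talks.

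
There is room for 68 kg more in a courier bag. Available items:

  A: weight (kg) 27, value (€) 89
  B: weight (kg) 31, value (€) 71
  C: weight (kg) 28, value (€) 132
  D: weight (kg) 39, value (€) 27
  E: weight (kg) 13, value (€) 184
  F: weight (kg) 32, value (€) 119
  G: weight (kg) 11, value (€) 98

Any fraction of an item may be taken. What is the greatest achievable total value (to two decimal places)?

473.50

Order: E (184/13=14.15) > G (98/11=8.91) > C (132/28=4.71) > F (119/32=3.72) > A (89/27=3.30) > B (71/31=2.29) > D (27/39=0.69)
Fill: take E (13 @ 184) → take G (11 @ 98) → take C (28 @ 132) → take 16/32 of F → 59.50; 68/68 used.
Total value = 473.50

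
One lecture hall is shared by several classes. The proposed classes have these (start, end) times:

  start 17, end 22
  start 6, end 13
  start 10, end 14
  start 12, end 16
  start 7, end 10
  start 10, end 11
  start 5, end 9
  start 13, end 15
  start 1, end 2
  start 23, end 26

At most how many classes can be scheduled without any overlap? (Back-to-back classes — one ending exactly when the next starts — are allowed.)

By end time: (1,2), (5,9), (7,10), (10,11), (6,13), (10,14), (13,15), (12,16), (17,22), (23,26).
Pick (1,2); next start ≥ 2 → (5,9); next start ≥ 9 → (10,11); next start ≥ 11 → (13,15); next start ≥ 15 → (17,22); next start ≥ 22 → (23,26).
Selected 6 classes.

6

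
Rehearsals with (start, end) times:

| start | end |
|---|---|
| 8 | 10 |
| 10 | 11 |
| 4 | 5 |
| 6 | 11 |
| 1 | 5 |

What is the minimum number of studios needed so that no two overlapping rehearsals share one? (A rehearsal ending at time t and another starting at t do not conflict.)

2

starts: [1, 4, 6, 8, 10]
ends:   [5, 5, 10, 11, 11]
s1→1 s4→2  — peak 2.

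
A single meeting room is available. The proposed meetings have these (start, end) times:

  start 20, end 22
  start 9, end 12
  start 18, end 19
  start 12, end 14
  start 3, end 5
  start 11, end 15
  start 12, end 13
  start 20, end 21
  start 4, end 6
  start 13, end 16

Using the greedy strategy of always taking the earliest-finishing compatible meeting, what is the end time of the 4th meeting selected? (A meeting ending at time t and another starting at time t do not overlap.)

Order by finish time; keep every interval that doesn't clash with the previous kept one.
By end time: (3,5), (4,6), (9,12), (12,13), (12,14), (11,15), (13,16), (18,19), (20,21), (20,22).
Pick (3,5); next start ≥ 5 → (9,12); next start ≥ 12 → (12,13); next start ≥ 13 → (13,16); next start ≥ 16 → (18,19); next start ≥ 19 → (20,21).
Selected: (3,5) (9,12) (12,13) (13,16) (18,19) (20,21)

16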